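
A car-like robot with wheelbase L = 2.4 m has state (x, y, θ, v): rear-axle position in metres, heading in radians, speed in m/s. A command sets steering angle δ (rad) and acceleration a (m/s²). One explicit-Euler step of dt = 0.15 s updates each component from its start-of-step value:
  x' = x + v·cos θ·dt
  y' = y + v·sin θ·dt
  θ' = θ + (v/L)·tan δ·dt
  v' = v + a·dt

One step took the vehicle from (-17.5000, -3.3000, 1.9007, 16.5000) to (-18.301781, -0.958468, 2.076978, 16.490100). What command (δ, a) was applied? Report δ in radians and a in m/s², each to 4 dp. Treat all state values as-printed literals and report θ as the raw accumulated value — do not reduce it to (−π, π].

δ = 0.1693, a = -0.0660

a = (v'−v)/dt = (-0.009900)/0.15 = -0.0660
Δθ = θ'−θ = 0.176278;  (v·dt/L) = 16.5000·0.15/2.4 = 1.031250
tan δ = Δθ·L/(v·dt) = 0.170936  →  δ = 0.1693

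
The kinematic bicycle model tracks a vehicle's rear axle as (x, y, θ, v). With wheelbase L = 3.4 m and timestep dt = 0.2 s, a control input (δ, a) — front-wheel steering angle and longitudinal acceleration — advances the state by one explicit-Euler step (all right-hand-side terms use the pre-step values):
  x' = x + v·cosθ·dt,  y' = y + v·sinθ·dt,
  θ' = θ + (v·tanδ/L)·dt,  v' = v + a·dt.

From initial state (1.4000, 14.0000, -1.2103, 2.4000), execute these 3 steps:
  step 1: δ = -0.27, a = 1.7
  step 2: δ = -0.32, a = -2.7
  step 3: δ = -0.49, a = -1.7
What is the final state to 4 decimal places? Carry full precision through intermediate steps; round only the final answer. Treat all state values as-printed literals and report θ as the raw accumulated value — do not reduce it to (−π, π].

(1.8590, 12.6066, -1.3718, 1.8600)

after step 1 (δ=-0.27, a=1.7): (1.569315, 13.550854, -1.249372, 2.740000)
after step 2 (δ=-0.32, a=-2.7): (1.742438, 13.030919, -1.302784, 2.200000)
after step 3 (δ=-0.49, a=-1.7): (1.858957, 12.606627, -1.371811, 1.860000)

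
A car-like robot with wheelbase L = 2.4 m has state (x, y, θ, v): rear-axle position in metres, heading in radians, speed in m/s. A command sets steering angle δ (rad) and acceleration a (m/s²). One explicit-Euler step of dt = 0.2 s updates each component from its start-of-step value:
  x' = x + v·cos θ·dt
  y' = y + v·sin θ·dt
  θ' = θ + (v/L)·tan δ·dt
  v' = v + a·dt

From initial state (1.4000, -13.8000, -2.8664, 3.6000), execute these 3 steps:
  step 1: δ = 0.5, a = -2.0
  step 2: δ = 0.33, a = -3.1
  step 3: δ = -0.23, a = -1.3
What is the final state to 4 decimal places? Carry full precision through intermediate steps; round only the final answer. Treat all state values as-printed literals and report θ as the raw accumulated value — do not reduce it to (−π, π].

(-0.3173, -14.5288, -2.6615, 2.3200)

after step 1 (δ=0.5, a=-2.0): (0.707092, -13.995647, -2.702509, 3.200000)
after step 2 (δ=0.33, a=-3.1): (0.127801, -14.267718, -2.611169, 2.580000)
after step 3 (δ=-0.23, a=-1.3): (-0.317297, -14.528761, -2.661510, 2.320000)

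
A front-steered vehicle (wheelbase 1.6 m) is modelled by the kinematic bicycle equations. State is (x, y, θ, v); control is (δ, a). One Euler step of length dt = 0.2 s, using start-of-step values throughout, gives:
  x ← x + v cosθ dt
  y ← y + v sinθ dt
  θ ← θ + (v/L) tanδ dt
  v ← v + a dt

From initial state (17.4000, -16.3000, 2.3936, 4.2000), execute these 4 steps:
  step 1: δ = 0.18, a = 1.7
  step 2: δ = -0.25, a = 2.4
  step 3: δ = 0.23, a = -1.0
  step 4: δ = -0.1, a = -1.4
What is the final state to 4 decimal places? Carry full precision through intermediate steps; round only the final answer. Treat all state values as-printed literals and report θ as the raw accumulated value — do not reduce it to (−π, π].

after step 1 (δ=0.18, a=1.7): (16.784233, -15.728658, 2.489134, 4.540000)
after step 2 (δ=-0.25, a=2.4): (16.062742, -15.177374, 2.344227, 5.020000)
after step 3 (δ=0.23, a=-1.0): (15.361354, -14.458994, 2.491152, 4.820000)
after step 4 (δ=-0.1, a=-1.4): (14.594186, -13.875256, 2.430701, 4.540000)

(14.5942, -13.8753, 2.4307, 4.5400)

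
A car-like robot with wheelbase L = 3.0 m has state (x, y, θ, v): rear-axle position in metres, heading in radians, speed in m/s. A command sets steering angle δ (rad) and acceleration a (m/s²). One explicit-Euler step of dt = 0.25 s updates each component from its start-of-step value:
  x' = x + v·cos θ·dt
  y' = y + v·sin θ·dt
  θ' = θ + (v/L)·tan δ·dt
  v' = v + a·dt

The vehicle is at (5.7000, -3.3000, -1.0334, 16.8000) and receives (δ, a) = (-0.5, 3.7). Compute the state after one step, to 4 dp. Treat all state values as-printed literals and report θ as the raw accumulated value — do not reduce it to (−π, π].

x' = 5.7000 + 16.8000·cos(-1.0334)·0.25 = 7.8500
y' = -3.3000 + 16.8000·sin(-1.0334)·0.25 = -6.9080
θ' = -1.0334 + (16.8000/3.0)·tan(-0.5)·0.25 = -1.7982
v' = 16.8000 + 3.7000·0.25 = 17.7250

(7.8500, -6.9080, -1.7982, 17.7250)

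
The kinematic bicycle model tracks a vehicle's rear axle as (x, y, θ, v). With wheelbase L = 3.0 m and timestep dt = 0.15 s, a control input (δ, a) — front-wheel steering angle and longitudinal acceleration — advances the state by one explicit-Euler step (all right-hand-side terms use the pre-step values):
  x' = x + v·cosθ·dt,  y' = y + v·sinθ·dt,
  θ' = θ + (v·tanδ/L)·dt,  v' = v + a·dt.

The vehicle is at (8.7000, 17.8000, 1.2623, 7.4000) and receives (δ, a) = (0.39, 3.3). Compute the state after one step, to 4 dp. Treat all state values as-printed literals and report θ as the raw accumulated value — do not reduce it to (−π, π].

x' = 8.7000 + 7.4000·cos(1.2623)·0.15 = 9.0370
y' = 17.8000 + 7.4000·sin(1.2623)·0.15 = 18.8576
θ' = 1.2623 + (7.4000/3.0)·tan(0.39)·0.15 = 1.4144
v' = 7.4000 + 3.3000·0.15 = 7.8950

(9.0370, 18.8576, 1.4144, 7.8950)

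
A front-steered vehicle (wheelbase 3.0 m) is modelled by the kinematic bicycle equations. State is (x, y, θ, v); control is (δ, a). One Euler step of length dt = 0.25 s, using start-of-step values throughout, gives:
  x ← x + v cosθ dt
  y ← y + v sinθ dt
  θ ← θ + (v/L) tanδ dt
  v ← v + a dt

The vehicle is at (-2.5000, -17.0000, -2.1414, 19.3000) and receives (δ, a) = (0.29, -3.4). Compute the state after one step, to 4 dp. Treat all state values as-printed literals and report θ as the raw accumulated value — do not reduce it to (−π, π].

x' = -2.5000 + 19.3000·cos(-2.1414)·0.25 = -5.1062
y' = -17.0000 + 19.3000·sin(-2.1414)·0.25 = -21.0606
θ' = -2.1414 + (19.3000/3.0)·tan(0.29)·0.25 = -1.6615
v' = 19.3000 − 3.4000·0.25 = 18.4500

(-5.1062, -21.0606, -1.6615, 18.4500)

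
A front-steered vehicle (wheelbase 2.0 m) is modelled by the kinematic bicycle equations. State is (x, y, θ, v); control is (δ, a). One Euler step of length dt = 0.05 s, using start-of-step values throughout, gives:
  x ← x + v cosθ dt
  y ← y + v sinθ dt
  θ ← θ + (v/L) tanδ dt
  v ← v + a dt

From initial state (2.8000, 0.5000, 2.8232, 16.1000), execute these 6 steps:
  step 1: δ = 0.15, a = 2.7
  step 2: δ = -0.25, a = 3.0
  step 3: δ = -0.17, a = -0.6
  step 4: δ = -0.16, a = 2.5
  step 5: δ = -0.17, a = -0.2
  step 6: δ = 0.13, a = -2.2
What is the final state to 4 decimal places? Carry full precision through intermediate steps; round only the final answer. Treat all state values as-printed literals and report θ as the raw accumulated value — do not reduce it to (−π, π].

(-1.6769, 2.4267, 2.6272, 16.3600)

after step 1 (δ=0.15, a=2.7): (2.035459, 0.751998, 2.884032, 16.235000)
after step 2 (δ=-0.25, a=3.0): (1.250486, 0.958769, 2.780395, 16.385000)
after step 3 (δ=-0.17, a=-0.6): (0.484098, 1.248287, 2.710080, 16.355000)
after step 4 (δ=-0.16, a=2.5): (-0.258692, 1.590307, 2.644096, 16.480000)
after step 5 (δ=-0.17, a=-0.2): (-0.982807, 1.983542, 2.573373, 16.470000)
after step 6 (δ=0.13, a=-2.2): (-1.676902, 2.426694, 2.627205, 16.360000)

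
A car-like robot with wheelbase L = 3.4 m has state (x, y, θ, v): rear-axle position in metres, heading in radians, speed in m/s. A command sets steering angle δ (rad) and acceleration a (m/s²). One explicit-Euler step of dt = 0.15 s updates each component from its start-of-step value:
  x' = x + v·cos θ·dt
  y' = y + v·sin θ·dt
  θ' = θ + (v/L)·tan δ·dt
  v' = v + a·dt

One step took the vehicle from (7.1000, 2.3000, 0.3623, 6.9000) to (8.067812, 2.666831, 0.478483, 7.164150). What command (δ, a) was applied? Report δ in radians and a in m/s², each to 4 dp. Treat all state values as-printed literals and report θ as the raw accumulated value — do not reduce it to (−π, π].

δ = 0.3646, a = 1.7610

a = (v'−v)/dt = (0.264150)/0.15 = 1.7610
Δθ = θ'−θ = 0.116183;  (v·dt/L) = 6.9000·0.15/3.4 = 0.304412
tan δ = Δθ·L/(v·dt) = 0.381664  →  δ = 0.3646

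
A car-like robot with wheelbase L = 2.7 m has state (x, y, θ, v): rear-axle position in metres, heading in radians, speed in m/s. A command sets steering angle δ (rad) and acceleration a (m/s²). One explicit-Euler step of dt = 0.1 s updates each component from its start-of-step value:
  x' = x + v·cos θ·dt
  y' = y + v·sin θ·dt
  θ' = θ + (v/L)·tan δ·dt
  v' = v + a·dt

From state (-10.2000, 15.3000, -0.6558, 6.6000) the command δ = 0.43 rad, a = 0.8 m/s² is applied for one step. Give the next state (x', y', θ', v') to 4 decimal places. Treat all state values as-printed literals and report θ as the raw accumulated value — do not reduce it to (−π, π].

x' = -10.2000 + 6.6000·cos(-0.6558)·0.1 = -9.6769
y' = 15.3000 + 6.6000·sin(-0.6558)·0.1 = 14.8975
θ' = -0.6558 + (6.6000/2.7)·tan(0.43)·0.1 = -0.5437
v' = 6.6000 + 0.8000·0.1 = 6.6800

(-9.6769, 14.8975, -0.5437, 6.6800)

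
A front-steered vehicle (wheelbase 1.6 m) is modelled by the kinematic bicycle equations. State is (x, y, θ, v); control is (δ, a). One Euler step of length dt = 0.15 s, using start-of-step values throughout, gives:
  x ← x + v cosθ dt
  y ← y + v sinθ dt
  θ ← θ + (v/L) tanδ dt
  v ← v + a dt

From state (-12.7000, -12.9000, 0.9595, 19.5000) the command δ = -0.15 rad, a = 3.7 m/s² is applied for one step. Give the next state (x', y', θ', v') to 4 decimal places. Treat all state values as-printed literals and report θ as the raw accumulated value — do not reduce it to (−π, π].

(-11.0213, -10.5047, 0.6832, 20.0550)

x' = -12.7000 + 19.5000·cos(0.9595)·0.15 = -11.0213
y' = -12.9000 + 19.5000·sin(0.9595)·0.15 = -10.5047
θ' = 0.9595 + (19.5000/1.6)·tan(-0.15)·0.15 = 0.6832
v' = 19.5000 + 3.7000·0.15 = 20.0550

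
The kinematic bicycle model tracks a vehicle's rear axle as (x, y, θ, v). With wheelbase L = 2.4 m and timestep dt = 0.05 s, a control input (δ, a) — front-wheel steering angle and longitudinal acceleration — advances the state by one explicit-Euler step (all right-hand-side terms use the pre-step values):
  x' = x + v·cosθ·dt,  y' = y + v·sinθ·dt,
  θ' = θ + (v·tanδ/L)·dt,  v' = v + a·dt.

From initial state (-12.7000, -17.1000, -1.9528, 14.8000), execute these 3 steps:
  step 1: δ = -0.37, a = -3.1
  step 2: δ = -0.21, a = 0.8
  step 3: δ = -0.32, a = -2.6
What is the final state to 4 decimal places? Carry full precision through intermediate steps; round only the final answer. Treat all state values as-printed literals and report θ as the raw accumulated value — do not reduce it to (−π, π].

(-13.7221, -19.0482, -2.2388, 14.5550)

after step 1 (δ=-0.37, a=-3.1): (-12.975858, -17.786660, -2.072391, 14.645000)
after step 2 (δ=-0.21, a=0.8): (-13.327941, -18.428710, -2.137422, 14.685000)
after step 3 (δ=-0.32, a=-2.6): (-13.722078, -19.048209, -2.238806, 14.555000)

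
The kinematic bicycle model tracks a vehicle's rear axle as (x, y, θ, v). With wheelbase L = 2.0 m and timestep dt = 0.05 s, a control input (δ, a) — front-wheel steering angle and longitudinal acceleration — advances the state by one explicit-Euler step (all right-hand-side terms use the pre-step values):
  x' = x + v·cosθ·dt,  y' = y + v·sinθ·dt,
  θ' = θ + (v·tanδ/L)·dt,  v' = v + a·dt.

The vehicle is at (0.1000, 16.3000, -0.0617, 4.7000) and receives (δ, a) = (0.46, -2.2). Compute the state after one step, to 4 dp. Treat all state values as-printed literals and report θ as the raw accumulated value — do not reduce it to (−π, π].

(0.3346, 16.2855, -0.0035, 4.5900)

x' = 0.1000 + 4.7000·cos(-0.0617)·0.05 = 0.3346
y' = 16.3000 + 4.7000·sin(-0.0617)·0.05 = 16.2855
θ' = -0.0617 + (4.7000/2.0)·tan(0.46)·0.05 = -0.0035
v' = 4.7000 − 2.2000·0.05 = 4.5900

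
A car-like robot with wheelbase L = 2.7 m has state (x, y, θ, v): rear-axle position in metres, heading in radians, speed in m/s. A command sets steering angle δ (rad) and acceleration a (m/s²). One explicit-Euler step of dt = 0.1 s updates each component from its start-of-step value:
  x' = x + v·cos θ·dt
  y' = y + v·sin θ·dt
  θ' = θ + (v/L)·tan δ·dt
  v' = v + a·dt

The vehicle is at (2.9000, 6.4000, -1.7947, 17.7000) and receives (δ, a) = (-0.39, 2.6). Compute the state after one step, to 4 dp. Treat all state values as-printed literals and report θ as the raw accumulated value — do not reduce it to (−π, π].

x' = 2.9000 + 17.7000·cos(-1.7947)·0.1 = 2.5070
y' = 6.4000 + 17.7000·sin(-1.7947)·0.1 = 4.6742
θ' = -1.7947 + (17.7000/2.7)·tan(-0.39)·0.1 = -2.0642
v' = 17.7000 + 2.6000·0.1 = 17.9600

(2.5070, 4.6742, -2.0642, 17.9600)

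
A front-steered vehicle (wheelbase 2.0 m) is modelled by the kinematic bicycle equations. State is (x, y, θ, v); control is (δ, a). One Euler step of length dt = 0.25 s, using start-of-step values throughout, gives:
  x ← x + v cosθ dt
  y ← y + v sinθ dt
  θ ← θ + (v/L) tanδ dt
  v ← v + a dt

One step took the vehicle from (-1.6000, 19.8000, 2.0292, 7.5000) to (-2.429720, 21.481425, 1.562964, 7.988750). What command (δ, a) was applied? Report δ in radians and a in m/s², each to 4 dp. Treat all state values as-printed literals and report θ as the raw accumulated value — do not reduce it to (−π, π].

a = (v'−v)/dt = (0.488750)/0.25 = 1.9550
Δθ = θ'−θ = -0.466236;  (v·dt/L) = 7.5000·0.25/2.0 = 0.937500
tan δ = Δθ·L/(v·dt) = -0.497318  →  δ = -0.4615

δ = -0.4615, a = 1.9550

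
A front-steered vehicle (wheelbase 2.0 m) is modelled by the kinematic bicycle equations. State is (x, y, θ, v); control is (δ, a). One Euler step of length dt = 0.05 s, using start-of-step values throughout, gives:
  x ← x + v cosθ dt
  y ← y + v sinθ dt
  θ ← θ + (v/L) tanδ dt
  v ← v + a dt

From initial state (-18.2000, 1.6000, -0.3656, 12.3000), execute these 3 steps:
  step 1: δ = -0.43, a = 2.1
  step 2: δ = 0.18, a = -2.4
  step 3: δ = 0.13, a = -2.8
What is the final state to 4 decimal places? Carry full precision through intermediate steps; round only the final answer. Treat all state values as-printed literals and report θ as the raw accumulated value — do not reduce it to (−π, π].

(-16.5303, 0.8119, -0.4100, 12.1450)

after step 1 (δ=-0.43, a=2.1): (-17.625646, 1.380132, -0.506626, 12.405000)
after step 2 (δ=0.18, a=-2.4): (-17.083307, 1.079168, -0.450193, 12.285000)
after step 3 (δ=0.13, a=-2.8): (-16.530259, 0.811884, -0.410040, 12.145000)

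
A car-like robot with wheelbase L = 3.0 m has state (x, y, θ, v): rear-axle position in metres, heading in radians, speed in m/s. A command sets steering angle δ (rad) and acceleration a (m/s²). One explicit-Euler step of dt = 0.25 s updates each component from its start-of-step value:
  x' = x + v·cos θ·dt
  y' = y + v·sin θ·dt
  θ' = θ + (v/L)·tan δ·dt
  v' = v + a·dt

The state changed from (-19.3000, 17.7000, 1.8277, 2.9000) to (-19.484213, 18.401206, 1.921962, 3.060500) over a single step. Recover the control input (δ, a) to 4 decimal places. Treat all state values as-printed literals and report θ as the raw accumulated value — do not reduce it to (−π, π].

δ = 0.3719, a = 0.6420

a = (v'−v)/dt = (0.160500)/0.25 = 0.6420
Δθ = θ'−θ = 0.094262;  (v·dt/L) = 2.9000·0.25/3.0 = 0.241667
tan δ = Δθ·L/(v·dt) = 0.390050  →  δ = 0.3719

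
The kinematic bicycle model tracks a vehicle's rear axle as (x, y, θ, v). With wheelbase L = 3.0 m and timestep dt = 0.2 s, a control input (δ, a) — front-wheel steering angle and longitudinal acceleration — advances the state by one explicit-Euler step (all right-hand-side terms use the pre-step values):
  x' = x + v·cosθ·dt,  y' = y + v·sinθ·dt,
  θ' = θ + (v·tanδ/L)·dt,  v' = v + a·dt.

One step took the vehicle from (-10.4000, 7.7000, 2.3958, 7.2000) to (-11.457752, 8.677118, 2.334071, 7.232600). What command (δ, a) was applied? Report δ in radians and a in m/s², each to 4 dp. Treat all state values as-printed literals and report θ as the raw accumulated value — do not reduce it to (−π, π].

δ = -0.1279, a = 0.1630

a = (v'−v)/dt = (0.032600)/0.2 = 0.1630
Δθ = θ'−θ = -0.061729;  (v·dt/L) = 7.2000·0.2/3.0 = 0.480000
tan δ = Δθ·L/(v·dt) = -0.128602  →  δ = -0.1279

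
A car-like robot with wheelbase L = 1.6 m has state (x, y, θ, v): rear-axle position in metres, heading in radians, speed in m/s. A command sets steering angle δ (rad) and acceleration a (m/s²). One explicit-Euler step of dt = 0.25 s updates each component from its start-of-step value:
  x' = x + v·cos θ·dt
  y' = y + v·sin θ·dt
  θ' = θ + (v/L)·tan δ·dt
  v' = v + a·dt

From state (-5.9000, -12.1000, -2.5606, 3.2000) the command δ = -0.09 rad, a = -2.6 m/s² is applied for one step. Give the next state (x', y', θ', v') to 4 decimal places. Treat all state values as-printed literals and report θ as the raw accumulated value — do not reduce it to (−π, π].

x' = -5.9000 + 3.2000·cos(-2.5606)·0.25 = -6.5687
y' = -12.1000 + 3.2000·sin(-2.5606)·0.25 = -12.5391
θ' = -2.5606 + (3.2000/1.6)·tan(-0.09)·0.25 = -2.6057
v' = 3.2000 − 2.6000·0.25 = 2.5500

(-6.5687, -12.5391, -2.6057, 2.5500)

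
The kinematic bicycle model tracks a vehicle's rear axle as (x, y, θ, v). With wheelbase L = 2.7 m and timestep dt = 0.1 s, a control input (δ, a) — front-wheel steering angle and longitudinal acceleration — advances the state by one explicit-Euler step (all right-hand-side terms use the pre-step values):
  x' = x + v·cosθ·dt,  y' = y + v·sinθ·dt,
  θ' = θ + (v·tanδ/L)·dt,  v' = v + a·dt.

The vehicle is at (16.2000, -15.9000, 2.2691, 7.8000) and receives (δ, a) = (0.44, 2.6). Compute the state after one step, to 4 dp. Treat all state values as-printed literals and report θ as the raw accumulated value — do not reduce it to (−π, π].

x' = 16.2000 + 7.8000·cos(2.2691)·0.1 = 15.6985
y' = -15.9000 + 7.8000·sin(2.2691)·0.1 = -15.3026
θ' = 2.2691 + (7.8000/2.7)·tan(0.44)·0.1 = 2.4051
v' = 7.8000 + 2.6000·0.1 = 8.0600

(15.6985, -15.3026, 2.4051, 8.0600)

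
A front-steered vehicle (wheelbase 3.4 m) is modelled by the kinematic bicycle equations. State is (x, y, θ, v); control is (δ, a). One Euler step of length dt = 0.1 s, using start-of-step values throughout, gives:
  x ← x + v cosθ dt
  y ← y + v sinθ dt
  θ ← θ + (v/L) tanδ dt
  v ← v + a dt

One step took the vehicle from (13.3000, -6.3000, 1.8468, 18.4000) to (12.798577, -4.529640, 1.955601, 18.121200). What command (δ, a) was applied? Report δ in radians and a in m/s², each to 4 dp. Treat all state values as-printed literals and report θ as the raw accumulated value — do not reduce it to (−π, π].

a = (v'−v)/dt = (-0.278800)/0.1 = -2.7880
Δθ = θ'−θ = 0.108801;  (v·dt/L) = 18.4000·0.1/3.4 = 0.541176
tan δ = Δθ·L/(v·dt) = 0.201045  →  δ = 0.1984

δ = 0.1984, a = -2.7880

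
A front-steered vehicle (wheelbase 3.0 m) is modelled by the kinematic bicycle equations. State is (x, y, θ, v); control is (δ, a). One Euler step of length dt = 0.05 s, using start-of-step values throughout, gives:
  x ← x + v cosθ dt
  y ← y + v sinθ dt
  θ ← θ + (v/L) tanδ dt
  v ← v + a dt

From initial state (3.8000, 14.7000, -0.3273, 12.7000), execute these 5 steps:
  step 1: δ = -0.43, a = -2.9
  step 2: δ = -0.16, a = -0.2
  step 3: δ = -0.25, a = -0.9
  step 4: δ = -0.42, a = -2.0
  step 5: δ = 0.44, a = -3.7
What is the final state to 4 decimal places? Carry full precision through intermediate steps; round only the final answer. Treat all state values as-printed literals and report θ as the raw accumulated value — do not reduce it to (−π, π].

(6.5910, 13.3016, -0.5073, 12.2150)

after step 1 (δ=-0.43, a=-2.9): (4.401290, 14.495855, -0.424375, 12.555000)
after step 2 (δ=-0.16, a=-0.2): (4.973357, 14.237379, -0.458143, 12.545000)
after step 3 (δ=-0.25, a=-0.9): (5.535922, 13.959956, -0.511531, 12.500000)
after step 4 (δ=-0.42, a=-2.0): (6.080919, 13.654011, -0.604567, 12.400000)
after step 5 (δ=0.44, a=-3.7): (6.591023, 13.301599, -0.507272, 12.215000)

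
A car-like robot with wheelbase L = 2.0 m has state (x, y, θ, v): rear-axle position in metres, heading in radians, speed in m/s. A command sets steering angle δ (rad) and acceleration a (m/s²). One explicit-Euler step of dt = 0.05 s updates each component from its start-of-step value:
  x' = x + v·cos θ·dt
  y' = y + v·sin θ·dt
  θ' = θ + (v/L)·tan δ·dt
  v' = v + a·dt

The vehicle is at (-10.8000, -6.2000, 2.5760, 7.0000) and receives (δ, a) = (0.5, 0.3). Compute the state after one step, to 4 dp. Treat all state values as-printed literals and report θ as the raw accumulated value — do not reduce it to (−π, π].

x' = -10.8000 + 7.0000·cos(2.5760)·0.05 = -11.0955
y' = -6.2000 + 7.0000·sin(2.5760)·0.05 = -6.0124
θ' = 2.5760 + (7.0000/2.0)·tan(0.5)·0.05 = 2.6716
v' = 7.0000 + 0.3000·0.05 = 7.0150

(-11.0955, -6.0124, 2.6716, 7.0150)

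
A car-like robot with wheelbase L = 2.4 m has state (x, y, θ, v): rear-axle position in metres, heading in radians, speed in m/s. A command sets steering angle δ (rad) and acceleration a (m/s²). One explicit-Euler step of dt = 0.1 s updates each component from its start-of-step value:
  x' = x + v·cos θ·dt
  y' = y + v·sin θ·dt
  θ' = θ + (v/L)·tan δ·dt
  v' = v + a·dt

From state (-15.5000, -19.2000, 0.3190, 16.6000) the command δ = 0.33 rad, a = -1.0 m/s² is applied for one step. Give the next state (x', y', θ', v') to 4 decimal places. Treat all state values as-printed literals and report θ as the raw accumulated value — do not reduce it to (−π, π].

x' = -15.5000 + 16.6000·cos(0.3190)·0.1 = -13.9237
y' = -19.2000 + 16.6000·sin(0.3190)·0.1 = -18.6794
θ' = 0.3190 + (16.6000/2.4)·tan(0.33)·0.1 = 0.5559
v' = 16.6000 − 1.0000·0.1 = 16.5000

(-13.9237, -18.6794, 0.5559, 16.5000)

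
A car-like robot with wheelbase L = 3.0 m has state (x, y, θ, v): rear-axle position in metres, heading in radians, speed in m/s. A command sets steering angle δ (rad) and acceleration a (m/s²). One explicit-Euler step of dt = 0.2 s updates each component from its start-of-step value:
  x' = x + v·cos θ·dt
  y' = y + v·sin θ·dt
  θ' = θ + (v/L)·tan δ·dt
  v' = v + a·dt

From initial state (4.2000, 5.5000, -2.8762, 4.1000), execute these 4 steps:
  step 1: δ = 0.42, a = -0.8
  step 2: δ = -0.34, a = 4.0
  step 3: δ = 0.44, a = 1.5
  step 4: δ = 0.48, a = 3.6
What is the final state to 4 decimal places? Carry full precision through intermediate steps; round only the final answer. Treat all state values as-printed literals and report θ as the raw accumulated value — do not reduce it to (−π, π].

after step 1 (δ=0.42, a=-0.8): (3.408709, 5.284924, -2.754137, 3.940000)
after step 2 (δ=-0.34, a=4.0): (2.679120, 4.987190, -2.847052, 4.740000)
after step 3 (δ=0.44, a=1.5): (1.771945, 4.711986, -2.698285, 5.040000)
after step 4 (δ=0.48, a=3.6): (0.861381, 4.279624, -2.523360, 5.760000)

(0.8614, 4.2796, -2.5234, 5.7600)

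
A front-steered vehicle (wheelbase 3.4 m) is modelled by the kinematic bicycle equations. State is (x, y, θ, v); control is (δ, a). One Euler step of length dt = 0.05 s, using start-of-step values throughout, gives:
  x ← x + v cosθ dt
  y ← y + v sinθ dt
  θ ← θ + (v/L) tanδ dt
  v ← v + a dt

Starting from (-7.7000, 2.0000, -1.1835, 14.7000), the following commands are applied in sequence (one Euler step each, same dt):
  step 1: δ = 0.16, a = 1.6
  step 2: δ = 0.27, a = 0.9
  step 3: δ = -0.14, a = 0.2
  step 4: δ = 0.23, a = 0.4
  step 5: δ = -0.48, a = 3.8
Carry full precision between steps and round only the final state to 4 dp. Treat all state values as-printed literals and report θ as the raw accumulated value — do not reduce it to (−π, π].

(-6.0942, -1.3296, -1.1818, 15.0450)

after step 1 (δ=0.16, a=1.6): (-7.422401, 1.319439, -1.148614, 14.780000)
after step 2 (δ=0.27, a=0.9): (-7.119593, 0.645325, -1.088459, 14.825000)
after step 3 (δ=-0.14, a=0.2): (-6.775764, -0.011358, -1.119182, 14.835000)
after step 4 (δ=0.23, a=0.4): (-6.452051, -0.678743, -1.068101, 14.855000)
after step 5 (δ=-0.48, a=3.8): (-6.094202, -1.329605, -1.181832, 15.045000)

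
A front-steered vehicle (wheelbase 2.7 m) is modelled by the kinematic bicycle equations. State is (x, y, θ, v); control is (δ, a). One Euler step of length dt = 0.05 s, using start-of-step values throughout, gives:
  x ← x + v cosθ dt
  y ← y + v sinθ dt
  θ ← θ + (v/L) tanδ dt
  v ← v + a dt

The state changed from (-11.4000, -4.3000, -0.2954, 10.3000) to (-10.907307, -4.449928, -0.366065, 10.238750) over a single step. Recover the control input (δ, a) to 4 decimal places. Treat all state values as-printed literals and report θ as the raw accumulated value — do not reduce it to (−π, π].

δ = -0.3548, a = -1.2250

a = (v'−v)/dt = (-0.061250)/0.05 = -1.2250
Δθ = θ'−θ = -0.070665;  (v·dt/L) = 10.3000·0.05/2.7 = 0.190741
tan δ = Δθ·L/(v·dt) = -0.370477  →  δ = -0.3548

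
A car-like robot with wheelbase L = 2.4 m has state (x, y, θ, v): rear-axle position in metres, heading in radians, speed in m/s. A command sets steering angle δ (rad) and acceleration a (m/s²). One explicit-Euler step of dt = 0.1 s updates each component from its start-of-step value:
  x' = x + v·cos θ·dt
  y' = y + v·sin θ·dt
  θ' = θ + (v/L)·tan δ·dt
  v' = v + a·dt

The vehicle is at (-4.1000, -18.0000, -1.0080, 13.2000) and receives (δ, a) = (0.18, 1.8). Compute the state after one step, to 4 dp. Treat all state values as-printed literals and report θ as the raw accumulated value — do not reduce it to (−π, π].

x' = -4.1000 + 13.2000·cos(-1.0080)·0.1 = -3.3957
y' = -18.0000 + 13.2000·sin(-1.0080)·0.1 = -19.1164
θ' = -1.0080 + (13.2000/2.4)·tan(0.18)·0.1 = -0.9079
v' = 13.2000 + 1.8000·0.1 = 13.3800

(-3.3957, -19.1164, -0.9079, 13.3800)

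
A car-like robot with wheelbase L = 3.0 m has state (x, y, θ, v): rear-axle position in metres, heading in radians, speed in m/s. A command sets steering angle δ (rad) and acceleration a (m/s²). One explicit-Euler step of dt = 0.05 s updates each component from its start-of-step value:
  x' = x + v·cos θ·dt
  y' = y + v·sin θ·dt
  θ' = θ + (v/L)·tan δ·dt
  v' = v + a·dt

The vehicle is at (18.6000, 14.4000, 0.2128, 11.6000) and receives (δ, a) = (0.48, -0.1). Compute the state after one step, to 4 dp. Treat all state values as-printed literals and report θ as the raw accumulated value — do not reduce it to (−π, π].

x' = 18.6000 + 11.6000·cos(0.2128)·0.05 = 19.1669
y' = 14.4000 + 11.6000·sin(0.2128)·0.05 = 14.5225
θ' = 0.2128 + (11.6000/3.0)·tan(0.48)·0.05 = 0.3135
v' = 11.6000 − 0.1000·0.05 = 11.5950

(19.1669, 14.5225, 0.3135, 11.5950)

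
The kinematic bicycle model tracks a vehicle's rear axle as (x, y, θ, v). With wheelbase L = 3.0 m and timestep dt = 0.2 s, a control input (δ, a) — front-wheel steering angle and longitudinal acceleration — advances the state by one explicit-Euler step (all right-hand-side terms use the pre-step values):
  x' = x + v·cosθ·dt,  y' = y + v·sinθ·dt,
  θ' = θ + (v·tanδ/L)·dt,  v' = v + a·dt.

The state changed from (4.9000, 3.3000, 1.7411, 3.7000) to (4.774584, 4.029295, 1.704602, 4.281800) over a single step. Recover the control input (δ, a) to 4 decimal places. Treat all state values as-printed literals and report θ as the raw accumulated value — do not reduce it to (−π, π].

a = (v'−v)/dt = (0.581800)/0.2 = 2.9090
Δθ = θ'−θ = -0.036498;  (v·dt/L) = 3.7000·0.2/3.0 = 0.246667
tan δ = Δθ·L/(v·dt) = -0.147965  →  δ = -0.1469

δ = -0.1469, a = 2.9090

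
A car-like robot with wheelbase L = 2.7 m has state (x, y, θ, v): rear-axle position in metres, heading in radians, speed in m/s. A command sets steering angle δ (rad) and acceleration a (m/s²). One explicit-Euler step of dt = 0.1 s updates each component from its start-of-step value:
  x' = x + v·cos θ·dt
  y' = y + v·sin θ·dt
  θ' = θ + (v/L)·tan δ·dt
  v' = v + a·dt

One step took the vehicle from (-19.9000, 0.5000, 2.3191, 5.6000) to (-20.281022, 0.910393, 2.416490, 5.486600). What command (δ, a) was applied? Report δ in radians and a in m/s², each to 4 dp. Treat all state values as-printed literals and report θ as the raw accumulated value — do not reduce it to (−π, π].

δ = 0.4390, a = -1.1340

a = (v'−v)/dt = (-0.113400)/0.1 = -1.1340
Δθ = θ'−θ = 0.097390;  (v·dt/L) = 5.6000·0.1/2.7 = 0.207407
tan δ = Δθ·L/(v·dt) = 0.469559  →  δ = 0.4390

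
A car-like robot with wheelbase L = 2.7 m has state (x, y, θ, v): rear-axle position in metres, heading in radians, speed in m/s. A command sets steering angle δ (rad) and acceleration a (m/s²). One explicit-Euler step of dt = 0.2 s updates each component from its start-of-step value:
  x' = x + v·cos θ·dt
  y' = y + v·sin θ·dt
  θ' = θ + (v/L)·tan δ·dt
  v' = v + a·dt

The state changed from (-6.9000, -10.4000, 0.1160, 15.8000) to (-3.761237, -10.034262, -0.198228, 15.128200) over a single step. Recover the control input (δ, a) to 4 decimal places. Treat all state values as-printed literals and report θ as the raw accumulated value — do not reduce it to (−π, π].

δ = -0.2623, a = -3.3590

a = (v'−v)/dt = (-0.671800)/0.2 = -3.3590
Δθ = θ'−θ = -0.314228;  (v·dt/L) = 15.8000·0.2/2.7 = 1.170370
tan δ = Δθ·L/(v·dt) = -0.268486  →  δ = -0.2623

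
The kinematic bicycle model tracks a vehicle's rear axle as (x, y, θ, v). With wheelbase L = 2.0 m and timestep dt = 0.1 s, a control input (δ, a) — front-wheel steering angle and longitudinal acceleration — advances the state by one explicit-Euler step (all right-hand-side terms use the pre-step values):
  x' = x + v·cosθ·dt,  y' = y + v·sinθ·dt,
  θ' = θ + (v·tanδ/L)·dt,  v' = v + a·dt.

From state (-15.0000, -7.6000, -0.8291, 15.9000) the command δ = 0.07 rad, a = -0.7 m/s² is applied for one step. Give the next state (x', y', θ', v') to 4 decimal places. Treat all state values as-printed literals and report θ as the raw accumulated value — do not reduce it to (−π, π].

(-13.9259, -8.7723, -0.7734, 15.8300)

x' = -15.0000 + 15.9000·cos(-0.8291)·0.1 = -13.9259
y' = -7.6000 + 15.9000·sin(-0.8291)·0.1 = -8.7723
θ' = -0.8291 + (15.9000/2.0)·tan(0.07)·0.1 = -0.7734
v' = 15.9000 − 0.7000·0.1 = 15.8300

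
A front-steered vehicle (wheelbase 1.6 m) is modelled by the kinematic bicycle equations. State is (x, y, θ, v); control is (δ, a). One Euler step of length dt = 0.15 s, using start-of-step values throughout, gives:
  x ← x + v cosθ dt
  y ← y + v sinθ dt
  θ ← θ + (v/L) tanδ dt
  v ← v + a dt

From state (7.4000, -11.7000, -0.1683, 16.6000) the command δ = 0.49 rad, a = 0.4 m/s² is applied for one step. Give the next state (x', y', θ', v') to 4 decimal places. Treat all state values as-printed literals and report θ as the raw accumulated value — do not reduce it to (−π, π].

x' = 7.4000 + 16.6000·cos(-0.1683)·0.15 = 9.8548
y' = -11.7000 + 16.6000·sin(-0.1683)·0.15 = -12.1171
θ' = -0.1683 + (16.6000/1.6)·tan(0.49)·0.15 = 0.6618
v' = 16.6000 + 0.4000·0.15 = 16.6600

(9.8548, -12.1171, 0.6618, 16.6600)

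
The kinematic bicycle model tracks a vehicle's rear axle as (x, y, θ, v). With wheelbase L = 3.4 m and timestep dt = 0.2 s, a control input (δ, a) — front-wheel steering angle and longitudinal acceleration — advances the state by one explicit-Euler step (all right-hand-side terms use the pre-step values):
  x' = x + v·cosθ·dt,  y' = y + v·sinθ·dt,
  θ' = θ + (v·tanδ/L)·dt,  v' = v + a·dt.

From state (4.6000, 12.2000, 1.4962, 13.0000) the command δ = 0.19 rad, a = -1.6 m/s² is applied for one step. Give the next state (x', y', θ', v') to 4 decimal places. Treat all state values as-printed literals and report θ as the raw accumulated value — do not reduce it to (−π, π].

x' = 4.6000 + 13.0000·cos(1.4962)·0.2 = 4.7938
y' = 12.2000 + 13.0000·sin(1.4962)·0.2 = 14.7928
θ' = 1.4962 + (13.0000/3.4)·tan(0.19)·0.2 = 1.6433
v' = 13.0000 − 1.6000·0.2 = 12.6800

(4.7938, 14.7928, 1.6433, 12.6800)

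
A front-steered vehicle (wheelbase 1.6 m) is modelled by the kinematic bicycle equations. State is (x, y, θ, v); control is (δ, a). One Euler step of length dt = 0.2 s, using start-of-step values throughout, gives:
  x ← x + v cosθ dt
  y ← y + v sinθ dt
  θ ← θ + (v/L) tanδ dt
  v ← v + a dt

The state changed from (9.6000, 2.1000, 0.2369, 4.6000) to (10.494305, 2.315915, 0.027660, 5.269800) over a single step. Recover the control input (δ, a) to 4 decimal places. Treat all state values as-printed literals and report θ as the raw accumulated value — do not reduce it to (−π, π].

δ = -0.3490, a = 3.3490

a = (v'−v)/dt = (0.669800)/0.2 = 3.3490
Δθ = θ'−θ = -0.209240;  (v·dt/L) = 4.6000·0.2/1.6 = 0.575000
tan δ = Δθ·L/(v·dt) = -0.363896  →  δ = -0.3490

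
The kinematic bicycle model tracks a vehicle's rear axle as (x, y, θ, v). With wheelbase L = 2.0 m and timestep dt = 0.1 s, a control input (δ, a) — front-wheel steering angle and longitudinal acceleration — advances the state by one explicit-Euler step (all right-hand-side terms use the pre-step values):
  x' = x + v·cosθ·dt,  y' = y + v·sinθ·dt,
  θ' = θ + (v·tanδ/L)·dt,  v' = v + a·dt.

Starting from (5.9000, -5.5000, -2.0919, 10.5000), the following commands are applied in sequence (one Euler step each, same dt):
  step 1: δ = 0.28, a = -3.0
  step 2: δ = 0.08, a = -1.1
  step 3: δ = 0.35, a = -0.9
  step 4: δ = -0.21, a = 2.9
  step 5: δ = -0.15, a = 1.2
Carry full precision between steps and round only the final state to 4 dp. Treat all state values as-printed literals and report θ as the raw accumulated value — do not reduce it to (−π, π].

after step 1 (δ=0.28, a=-3.0): (5.377270, -6.410634, -1.940934, 10.200000)
after step 2 (δ=0.08, a=-1.1): (5.008292, -7.361557, -1.900047, 10.090000)
after step 3 (δ=0.35, a=-0.9): (4.682048, -8.316358, -1.715890, 10.000000)
after step 4 (δ=-0.21, a=2.9): (4.537463, -9.305851, -1.822461, 10.290000)
after step 5 (δ=-0.15, a=1.2): (4.281225, -10.302437, -1.900220, 10.410000)

(4.2812, -10.3024, -1.9002, 10.4100)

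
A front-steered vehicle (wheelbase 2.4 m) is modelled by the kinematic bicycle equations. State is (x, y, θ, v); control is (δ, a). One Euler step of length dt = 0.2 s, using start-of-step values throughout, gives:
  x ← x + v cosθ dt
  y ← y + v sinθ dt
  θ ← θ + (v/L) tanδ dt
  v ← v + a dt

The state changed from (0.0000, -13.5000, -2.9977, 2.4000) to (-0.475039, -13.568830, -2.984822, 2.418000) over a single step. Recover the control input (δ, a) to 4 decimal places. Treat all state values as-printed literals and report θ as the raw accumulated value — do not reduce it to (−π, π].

δ = 0.0643, a = 0.0900

a = (v'−v)/dt = (0.018000)/0.2 = 0.0900
Δθ = θ'−θ = 0.012878;  (v·dt/L) = 2.4000·0.2/2.4 = 0.200000
tan δ = Δθ·L/(v·dt) = 0.064390  →  δ = 0.0643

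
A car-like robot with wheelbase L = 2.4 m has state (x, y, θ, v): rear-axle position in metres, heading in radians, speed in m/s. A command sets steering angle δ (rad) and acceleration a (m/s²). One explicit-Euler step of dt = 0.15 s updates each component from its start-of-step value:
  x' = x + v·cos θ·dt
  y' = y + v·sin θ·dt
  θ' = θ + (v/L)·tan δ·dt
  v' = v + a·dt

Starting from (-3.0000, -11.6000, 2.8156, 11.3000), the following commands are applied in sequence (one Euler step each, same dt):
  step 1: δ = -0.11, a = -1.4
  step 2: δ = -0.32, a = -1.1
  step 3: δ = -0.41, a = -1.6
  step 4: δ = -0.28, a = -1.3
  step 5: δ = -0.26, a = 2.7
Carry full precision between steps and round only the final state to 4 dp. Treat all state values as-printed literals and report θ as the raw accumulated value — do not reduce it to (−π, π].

(-9.0955, -6.7297, 1.8447, 10.8950)

after step 1 (δ=-0.11, a=-1.4): (-4.605730, -11.057177, 2.737598, 11.090000)
after step 2 (δ=-0.32, a=-1.1): (-6.135315, -10.403264, 2.507903, 10.925000)
after step 3 (δ=-0.41, a=-1.6): (-7.455899, -9.432924, 2.211132, 10.685000)
after step 4 (δ=-0.28, a=-1.3): (-8.413485, -8.147687, 2.019099, 10.490000)
after step 5 (δ=-0.26, a=2.7): (-9.095498, -6.729674, 1.844689, 10.895000)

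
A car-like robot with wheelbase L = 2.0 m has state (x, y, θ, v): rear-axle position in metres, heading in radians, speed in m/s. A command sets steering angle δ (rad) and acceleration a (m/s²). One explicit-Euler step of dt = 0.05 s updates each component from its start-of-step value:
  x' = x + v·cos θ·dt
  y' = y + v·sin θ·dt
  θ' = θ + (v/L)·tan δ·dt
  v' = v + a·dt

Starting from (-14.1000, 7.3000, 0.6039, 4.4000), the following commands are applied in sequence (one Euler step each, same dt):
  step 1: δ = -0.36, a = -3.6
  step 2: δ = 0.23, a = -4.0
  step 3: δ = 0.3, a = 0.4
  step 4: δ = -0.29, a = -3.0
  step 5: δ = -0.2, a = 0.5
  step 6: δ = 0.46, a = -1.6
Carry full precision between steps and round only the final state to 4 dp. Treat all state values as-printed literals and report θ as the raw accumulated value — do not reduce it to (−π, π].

after step 1 (δ=-0.36, a=-3.6): (-13.918912, 7.424929, 0.562496, 4.220000)
after step 2 (δ=0.23, a=-4.0): (-13.740421, 7.537455, 0.587198, 4.020000)
after step 3 (δ=0.3, a=0.4): (-13.573090, 7.648815, 0.618286, 4.040000)
after step 4 (δ=-0.29, a=-3.0): (-13.408485, 7.765902, 0.588146, 3.890000)
after step 5 (δ=-0.2, a=0.5): (-13.246667, 7.873814, 0.568433, 3.915000)
after step 6 (δ=0.46, a=-1.6): (-13.081700, 7.979189, 0.616925, 3.835000)

(-13.0817, 7.9792, 0.6169, 3.8350)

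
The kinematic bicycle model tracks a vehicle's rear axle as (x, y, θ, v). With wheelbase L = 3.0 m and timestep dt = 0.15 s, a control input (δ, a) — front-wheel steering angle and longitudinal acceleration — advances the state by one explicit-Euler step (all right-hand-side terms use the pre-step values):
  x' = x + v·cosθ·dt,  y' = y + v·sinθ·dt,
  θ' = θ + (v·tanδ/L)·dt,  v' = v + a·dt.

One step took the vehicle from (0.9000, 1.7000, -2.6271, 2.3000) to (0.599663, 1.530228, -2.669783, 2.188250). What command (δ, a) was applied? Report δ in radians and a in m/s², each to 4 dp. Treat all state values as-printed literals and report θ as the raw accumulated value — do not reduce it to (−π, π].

a = (v'−v)/dt = (-0.111750)/0.15 = -0.7450
Δθ = θ'−θ = -0.042683;  (v·dt/L) = 2.3000·0.15/3.0 = 0.115000
tan δ = Δθ·L/(v·dt) = -0.371157  →  δ = -0.3554

δ = -0.3554, a = -0.7450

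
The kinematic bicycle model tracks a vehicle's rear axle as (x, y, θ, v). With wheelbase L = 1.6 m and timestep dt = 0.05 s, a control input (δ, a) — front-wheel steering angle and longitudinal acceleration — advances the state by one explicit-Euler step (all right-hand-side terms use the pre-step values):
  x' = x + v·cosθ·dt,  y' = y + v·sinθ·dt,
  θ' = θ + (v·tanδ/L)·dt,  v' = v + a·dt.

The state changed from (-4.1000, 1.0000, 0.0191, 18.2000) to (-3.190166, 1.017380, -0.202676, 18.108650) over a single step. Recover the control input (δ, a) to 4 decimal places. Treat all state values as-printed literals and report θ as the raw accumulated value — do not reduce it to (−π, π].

a = (v'−v)/dt = (-0.091350)/0.05 = -1.8270
Δθ = θ'−θ = -0.221776;  (v·dt/L) = 18.2000·0.05/1.6 = 0.568750
tan δ = Δθ·L/(v·dt) = -0.389936  →  δ = -0.3718

δ = -0.3718, a = -1.8270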